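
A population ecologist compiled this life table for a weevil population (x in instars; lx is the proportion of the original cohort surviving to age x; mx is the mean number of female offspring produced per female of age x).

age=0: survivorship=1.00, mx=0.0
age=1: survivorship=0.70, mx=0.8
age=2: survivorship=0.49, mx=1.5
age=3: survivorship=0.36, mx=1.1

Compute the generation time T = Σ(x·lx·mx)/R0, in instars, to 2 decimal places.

lx·mx: 0, 0.56, 0.735, 0.396 → R0 = 1.691
x·lx·mx: 0, 0.56, 1.47, 1.188 → Σ = 3.218
T = 3.218 / 1.691 = 1.903016… → 1.90

1.90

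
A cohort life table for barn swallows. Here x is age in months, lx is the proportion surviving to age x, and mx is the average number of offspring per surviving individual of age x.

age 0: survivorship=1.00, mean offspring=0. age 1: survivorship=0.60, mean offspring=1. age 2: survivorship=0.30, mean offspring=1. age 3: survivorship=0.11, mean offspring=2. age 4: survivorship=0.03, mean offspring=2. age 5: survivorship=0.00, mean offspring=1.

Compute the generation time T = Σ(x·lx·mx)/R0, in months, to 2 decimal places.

1.78

lx·mx: 0, 0.6, 0.3, 0.22, 0.06, 0 → R0 = 1.18
x·lx·mx: 0, 0.6, 0.6, 0.66, 0.24, 0 → Σ = 2.1
T = 2.1 / 1.18 = 1.779661… → 1.78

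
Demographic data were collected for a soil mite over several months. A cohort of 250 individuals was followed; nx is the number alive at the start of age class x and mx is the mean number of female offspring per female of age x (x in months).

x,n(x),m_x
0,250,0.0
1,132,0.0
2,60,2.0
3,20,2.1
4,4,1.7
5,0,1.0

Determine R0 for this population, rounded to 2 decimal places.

0.68

lx = nx/n0 = nx/250: 1, 0.528, 0.24, 0.08, 0.016, 0
lx·mx by age: 0, 0, 0.48, 0.168, 0.0272, 0
R0 = Σ lx·mx = 0.6752 → 0.68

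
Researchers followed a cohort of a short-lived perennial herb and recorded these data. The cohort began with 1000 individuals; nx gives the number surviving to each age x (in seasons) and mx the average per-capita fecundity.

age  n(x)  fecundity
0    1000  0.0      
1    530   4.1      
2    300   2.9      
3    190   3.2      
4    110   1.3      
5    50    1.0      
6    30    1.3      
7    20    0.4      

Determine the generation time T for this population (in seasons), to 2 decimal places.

1.76

lx = nx/n0 = nx/1000: 1, 0.53, 0.3, 0.19, 0.11, 0.05, 0.03, 0.02
lx·mx: 0, 2.173, 0.87, 0.608, 0.143, 0.05, 0.039, 0.008 → R0 = 3.891
x·lx·mx: 0, 2.173, 1.74, 1.824, 0.572, 0.25, 0.234, 0.056 → Σ = 6.849
T = 6.849 / 3.891 = 1.760216… → 1.76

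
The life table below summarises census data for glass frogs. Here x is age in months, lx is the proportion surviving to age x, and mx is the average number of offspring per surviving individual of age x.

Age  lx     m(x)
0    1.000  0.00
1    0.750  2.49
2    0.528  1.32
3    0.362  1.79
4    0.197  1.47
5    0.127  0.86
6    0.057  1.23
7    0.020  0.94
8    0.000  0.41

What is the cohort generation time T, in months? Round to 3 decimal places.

2.017

lx·mx: 0, 1.8675, 0.69696, 0.64798, 0.28959, 0.10922, 0.07011, 0.0188, 0 → R0 = 3.70016
x·lx·mx: 0, 1.8675, 1.39392, 1.94394, 1.15836, 0.5461, 0.42066, 0.1316, 0 → Σ = 7.46208
T = 7.46208 / 3.70016 = 2.016691… → 2.017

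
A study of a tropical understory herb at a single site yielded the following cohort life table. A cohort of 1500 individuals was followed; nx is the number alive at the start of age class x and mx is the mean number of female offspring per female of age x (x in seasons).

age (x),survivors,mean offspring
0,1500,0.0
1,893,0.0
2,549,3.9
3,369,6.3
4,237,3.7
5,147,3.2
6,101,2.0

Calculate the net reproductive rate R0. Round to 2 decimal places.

4.01

lx = nx/n0 = nx/1500: 1, 0.59533…, 0.366, 0.246, 0.158, 0.098, 0.06733…
lx·mx by age: 0, 0, 1.4274, 1.5498, 0.5846, 0.3136, 0.134667…
R0 = Σ lx·mx = 4.010067… → 4.01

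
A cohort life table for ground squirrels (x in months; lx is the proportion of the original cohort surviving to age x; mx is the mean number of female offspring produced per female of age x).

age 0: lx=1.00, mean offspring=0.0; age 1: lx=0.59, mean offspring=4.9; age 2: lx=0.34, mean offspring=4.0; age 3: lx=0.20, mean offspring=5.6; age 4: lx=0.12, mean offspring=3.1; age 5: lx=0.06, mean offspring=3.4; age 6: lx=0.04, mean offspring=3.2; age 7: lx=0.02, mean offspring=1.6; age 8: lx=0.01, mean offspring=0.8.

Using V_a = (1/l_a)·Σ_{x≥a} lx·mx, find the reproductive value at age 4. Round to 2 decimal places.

6.20

lx·mx for x ≥ 4: 0.372, 0.204, 0.128, 0.032, 0.008 → sum = 0.744
V_4 = 0.744 / l_4 = 0.744 / 0.12 = 6.2 → 6.20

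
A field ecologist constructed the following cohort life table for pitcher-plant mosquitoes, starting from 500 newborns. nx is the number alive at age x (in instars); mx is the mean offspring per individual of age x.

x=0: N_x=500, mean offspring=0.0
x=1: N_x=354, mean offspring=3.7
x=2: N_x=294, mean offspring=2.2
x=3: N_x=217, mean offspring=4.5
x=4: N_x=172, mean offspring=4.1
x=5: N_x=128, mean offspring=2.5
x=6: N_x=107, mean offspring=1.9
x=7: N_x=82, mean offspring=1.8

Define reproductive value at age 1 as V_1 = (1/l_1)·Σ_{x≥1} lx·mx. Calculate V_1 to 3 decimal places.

12.173

lx = nx/n0 = nx/500: 1, 0.708, 0.588, 0.434, 0.344, 0.256, 0.214, 0.164
lx·mx for x ≥ 1: 2.6196, 1.2936, 1.953, 1.4104, 0.64, 0.4066, 0.2952 → sum = 8.6184
V_1 = 8.6184 / l_1 = 8.6184 / 0.708 = 12.172881… → 12.173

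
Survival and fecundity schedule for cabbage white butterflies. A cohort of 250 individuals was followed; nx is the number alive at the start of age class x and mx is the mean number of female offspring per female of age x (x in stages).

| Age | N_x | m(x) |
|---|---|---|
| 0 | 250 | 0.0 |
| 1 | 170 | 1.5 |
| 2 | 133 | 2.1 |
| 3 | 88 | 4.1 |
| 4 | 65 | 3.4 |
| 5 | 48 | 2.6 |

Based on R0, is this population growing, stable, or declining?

growing

lx = nx/n0 = nx/250: 1, 0.68, 0.532, 0.352, 0.26, 0.192
R0 = Σ lx·mx = 0 + 1.02 + 1.1172 + 1.4432 + 0.884 + 0.4992 = 4.9636
R0 > 1, so the population is growing.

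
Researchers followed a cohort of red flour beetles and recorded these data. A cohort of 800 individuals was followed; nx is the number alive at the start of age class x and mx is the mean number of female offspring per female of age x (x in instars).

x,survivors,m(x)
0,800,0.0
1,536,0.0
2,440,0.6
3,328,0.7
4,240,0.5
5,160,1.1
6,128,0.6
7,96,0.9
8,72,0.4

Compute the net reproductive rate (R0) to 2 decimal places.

1.23

lx = nx/n0 = nx/800: 1, 0.67, 0.55, 0.41, 0.3, 0.2, 0.16, 0.12, 0.09
lx·mx by age: 0, 0, 0.33, 0.287, 0.15, 0.22, 0.096, 0.108, 0.036
R0 = Σ lx·mx = 1.227 → 1.23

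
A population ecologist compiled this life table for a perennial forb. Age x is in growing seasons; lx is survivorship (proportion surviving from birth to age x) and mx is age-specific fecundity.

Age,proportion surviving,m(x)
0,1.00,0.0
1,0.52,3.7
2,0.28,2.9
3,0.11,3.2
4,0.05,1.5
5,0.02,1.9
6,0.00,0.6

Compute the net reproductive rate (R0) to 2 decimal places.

lx·mx by age: 0, 1.924, 0.812, 0.352, 0.075, 0.038, 0
R0 = Σ lx·mx = 3.201 → 3.20

3.20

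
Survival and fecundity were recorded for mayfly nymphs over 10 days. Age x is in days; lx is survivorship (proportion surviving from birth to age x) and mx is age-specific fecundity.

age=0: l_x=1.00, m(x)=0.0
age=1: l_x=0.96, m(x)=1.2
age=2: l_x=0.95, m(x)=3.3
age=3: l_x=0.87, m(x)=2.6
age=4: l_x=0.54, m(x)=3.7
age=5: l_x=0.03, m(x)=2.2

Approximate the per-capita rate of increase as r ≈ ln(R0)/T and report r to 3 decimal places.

R0 = Σ lx·mx = 0 + 1.152 + 3.135 + 2.262 + 1.998 + 0.066 = 8.613
Σ x·lx·mx = 22.53; T = 22.53/8.613 = 2.61581…
r ≈ ln(R0)/T = ln(8.613)/2.61581… = 0.82318… → 0.823

0.823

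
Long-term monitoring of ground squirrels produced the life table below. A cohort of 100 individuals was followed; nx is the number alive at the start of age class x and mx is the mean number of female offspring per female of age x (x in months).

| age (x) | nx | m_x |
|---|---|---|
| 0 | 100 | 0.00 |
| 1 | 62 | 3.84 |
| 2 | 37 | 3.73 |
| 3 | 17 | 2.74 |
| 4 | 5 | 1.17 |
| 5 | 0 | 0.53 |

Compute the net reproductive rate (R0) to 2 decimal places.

lx = nx/n0 = nx/100: 1, 0.62, 0.37, 0.17, 0.05, 0
lx·mx by age: 0, 2.3808, 1.3801, 0.4658, 0.0585, 0
R0 = Σ lx·mx = 4.2852 → 4.29

4.29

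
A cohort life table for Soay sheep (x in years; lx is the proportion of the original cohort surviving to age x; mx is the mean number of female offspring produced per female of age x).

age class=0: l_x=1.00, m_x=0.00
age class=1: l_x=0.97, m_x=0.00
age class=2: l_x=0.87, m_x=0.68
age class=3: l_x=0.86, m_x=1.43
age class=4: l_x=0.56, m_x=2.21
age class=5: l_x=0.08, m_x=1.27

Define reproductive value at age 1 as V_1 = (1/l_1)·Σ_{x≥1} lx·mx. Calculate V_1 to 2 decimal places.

3.26

lx·mx for x ≥ 1: 0, 0.5916, 1.2298, 1.2376, 0.1016 → sum = 3.1606
V_1 = 3.1606 / l_1 = 3.1606 / 0.97 = 3.258351… → 3.26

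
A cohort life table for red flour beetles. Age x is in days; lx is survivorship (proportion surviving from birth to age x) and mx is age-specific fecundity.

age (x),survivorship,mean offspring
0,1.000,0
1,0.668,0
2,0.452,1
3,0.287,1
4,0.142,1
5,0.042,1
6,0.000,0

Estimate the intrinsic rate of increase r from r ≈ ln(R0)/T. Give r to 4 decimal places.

R0 = Σ lx·mx = 0 + 0 + 0.452 + 0.287 + 0.142 + 0.042 + 0 = 0.923
Σ x·lx·mx = 2.543; T = 2.543/0.923 = 2.75515…
r ≈ ln(R0)/T = ln(0.923)/2.75515… = -0.029082… → -0.0291

-0.0291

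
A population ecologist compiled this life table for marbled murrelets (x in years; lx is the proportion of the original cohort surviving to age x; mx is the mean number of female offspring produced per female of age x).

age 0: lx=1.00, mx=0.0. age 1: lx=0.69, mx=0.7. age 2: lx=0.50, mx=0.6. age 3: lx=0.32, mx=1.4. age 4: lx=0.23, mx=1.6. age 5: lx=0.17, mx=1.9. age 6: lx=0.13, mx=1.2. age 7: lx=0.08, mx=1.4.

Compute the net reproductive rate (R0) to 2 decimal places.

lx·mx by age: 0, 0.483, 0.3, 0.448, 0.368, 0.323, 0.156, 0.112
R0 = Σ lx·mx = 2.19 → 2.19

2.19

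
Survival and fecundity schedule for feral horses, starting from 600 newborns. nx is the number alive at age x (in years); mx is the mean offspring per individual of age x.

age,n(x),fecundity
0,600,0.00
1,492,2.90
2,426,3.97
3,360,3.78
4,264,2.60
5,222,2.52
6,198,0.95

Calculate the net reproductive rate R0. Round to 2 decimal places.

lx = nx/n0 = nx/600: 1, 0.82, 0.71, 0.6, 0.44, 0.37, 0.33
lx·mx by age: 0, 2.378, 2.8187, 2.268, 1.144, 0.9324, 0.3135
R0 = Σ lx·mx = 9.8546 → 9.85

9.85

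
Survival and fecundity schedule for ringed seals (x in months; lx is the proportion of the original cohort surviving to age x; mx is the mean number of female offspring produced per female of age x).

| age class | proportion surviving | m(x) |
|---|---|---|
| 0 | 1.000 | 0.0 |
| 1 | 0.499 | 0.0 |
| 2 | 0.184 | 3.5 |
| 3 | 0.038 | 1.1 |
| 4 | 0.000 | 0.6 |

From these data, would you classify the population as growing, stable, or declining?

R0 = Σ lx·mx = 0 + 0 + 0.644 + 0.0418 + 0 = 0.6858
R0 < 1, so the population is declining.

declining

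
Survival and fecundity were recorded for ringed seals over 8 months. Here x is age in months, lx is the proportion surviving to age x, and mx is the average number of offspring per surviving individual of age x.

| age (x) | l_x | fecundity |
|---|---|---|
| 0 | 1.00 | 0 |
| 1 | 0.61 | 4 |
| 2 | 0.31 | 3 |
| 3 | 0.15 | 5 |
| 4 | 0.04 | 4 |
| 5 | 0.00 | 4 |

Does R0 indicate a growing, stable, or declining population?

R0 = Σ lx·mx = 0 + 2.44 + 0.93 + 0.75 + 0.16 + 0 = 4.28
R0 > 1, so the population is growing.

growing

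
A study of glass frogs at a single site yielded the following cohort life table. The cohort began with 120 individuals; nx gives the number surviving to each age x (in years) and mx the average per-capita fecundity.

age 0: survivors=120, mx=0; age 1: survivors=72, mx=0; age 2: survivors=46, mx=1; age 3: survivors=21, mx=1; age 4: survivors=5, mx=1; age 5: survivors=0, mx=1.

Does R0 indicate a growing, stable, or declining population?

lx = nx/n0 = nx/120: 1, 0.6, 0.38333…, 0.175, 0.04167…, 0
R0 = Σ lx·mx = 0 + 0 + 0.383333… + 0.175 + 0.041667… + 0 = 0.6…
R0 < 1, so the population is declining.

declining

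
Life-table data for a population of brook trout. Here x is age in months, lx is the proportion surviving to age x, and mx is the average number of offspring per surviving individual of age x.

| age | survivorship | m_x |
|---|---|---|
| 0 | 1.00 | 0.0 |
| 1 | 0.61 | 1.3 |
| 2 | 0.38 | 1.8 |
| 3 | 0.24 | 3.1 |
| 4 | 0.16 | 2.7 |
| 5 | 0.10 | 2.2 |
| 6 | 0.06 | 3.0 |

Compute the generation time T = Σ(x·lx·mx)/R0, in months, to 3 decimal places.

lx·mx: 0, 0.793, 0.684, 0.744, 0.432, 0.22, 0.18 → R0 = 3.053
x·lx·mx: 0, 0.793, 1.368, 2.232, 1.728, 1.1, 1.08 → Σ = 8.301
T = 8.301 / 3.053 = 2.718965… → 2.719

2.719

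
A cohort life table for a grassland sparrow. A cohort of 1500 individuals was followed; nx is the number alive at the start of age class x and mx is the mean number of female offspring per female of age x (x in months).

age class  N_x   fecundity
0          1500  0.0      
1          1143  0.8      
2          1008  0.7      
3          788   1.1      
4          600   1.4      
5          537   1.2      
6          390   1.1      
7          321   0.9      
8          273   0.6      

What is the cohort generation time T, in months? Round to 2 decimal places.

3.59

lx = nx/n0 = nx/1500: 1, 0.762, 0.672, 0.52533…, 0.4, 0.358, 0.26, 0.214, 0.182
lx·mx: 0, 0.6096, 0.4704, 0.577867…, 0.56, 0.4296, 0.286, 0.1926, 0.1092 → R0 = 3.235267…
x·lx·mx: 0, 0.6096, 0.9408, 1.7336…, 2.24, 2.148, 1.716, 1.3482, 0.8736 → Σ = 11.6098…
T = 11.6098… / 3.235267… = 3.588514… → 3.59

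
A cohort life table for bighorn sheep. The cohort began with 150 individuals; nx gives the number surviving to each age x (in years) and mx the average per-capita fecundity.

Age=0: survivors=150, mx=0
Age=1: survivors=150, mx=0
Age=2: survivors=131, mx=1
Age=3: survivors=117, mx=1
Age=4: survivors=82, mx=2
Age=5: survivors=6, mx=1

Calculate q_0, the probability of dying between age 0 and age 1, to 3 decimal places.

0.000

lx = nx/n0 = nx/150: 1, 1, 0.87333…, 0.78, 0.54667…, 0.04
q_0 = (l_0 − l_1) / l_0 = (1 − 1) / 1
     = 0 / 1 = 0 → 0.000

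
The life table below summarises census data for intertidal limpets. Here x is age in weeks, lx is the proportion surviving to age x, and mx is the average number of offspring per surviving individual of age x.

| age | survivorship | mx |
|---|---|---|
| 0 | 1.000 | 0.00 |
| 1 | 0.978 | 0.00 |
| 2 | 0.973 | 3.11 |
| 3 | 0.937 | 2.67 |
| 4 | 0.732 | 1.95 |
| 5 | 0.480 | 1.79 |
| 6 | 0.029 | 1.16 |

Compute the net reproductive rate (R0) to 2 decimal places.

7.85

lx·mx by age: 0, 0, 3.02603, 2.50179, 1.4274, 0.8592, 0.03364
R0 = Σ lx·mx = 7.84806 → 7.85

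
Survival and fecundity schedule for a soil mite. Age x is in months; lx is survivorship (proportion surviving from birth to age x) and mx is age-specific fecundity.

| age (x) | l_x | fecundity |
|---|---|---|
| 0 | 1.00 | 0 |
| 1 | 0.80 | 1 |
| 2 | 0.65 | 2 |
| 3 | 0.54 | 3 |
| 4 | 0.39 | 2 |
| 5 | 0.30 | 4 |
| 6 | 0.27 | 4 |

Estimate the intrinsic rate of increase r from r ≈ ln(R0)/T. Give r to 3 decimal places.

0.544

R0 = Σ lx·mx = 0 + 0.8 + 1.3 + 1.62 + 0.78 + 1.2 + 1.08 = 6.78
Σ x·lx·mx = 23.86; T = 23.86/6.78 = 3.51917…
r ≈ ln(R0)/T = ln(6.78)/3.51917… = 0.54387… → 0.544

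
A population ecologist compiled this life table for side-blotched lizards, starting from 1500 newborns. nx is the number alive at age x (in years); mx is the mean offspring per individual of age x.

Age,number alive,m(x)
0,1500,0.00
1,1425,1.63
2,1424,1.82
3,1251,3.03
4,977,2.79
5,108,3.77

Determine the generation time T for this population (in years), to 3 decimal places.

2.688

lx = nx/n0 = nx/1500: 1, 0.95, 0.94933…, 0.834, 0.65133…, 0.072
lx·mx: 0, 1.5485, 1.727787…, 2.52702, 1.81722…, 0.27144 → R0 = 7.891967…
x·lx·mx: 0, 1.5485, 3.455573…, 7.58106, 7.26888…, 1.3572 → Σ = 21.211213…
T = 21.211213… / 7.891967… = 2.687697… → 2.688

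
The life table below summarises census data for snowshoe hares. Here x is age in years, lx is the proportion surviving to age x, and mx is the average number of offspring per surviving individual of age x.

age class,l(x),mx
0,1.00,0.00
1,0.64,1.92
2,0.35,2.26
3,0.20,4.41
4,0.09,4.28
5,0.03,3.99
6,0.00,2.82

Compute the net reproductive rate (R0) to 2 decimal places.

lx·mx by age: 0, 1.2288, 0.791, 0.882, 0.3852, 0.1197, 0
R0 = Σ lx·mx = 3.4067 → 3.41

3.41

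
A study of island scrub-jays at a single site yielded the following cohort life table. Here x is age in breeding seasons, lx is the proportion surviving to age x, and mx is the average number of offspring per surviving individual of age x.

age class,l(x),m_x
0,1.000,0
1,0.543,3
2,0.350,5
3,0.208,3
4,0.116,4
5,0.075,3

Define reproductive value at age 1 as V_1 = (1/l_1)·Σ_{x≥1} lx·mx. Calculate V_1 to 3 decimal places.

8.641

lx·mx for x ≥ 1: 1.629, 1.75, 0.624, 0.464, 0.225 → sum = 4.692
V_1 = 4.692 / l_1 = 4.692 / 0.543 = 8.640884… → 8.641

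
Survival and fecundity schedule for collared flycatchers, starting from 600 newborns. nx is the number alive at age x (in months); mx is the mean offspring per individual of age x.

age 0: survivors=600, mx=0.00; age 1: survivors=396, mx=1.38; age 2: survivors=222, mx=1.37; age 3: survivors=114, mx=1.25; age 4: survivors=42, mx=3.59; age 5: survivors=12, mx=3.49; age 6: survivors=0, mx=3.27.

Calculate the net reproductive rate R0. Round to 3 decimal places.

lx = nx/n0 = nx/600: 1, 0.66, 0.37, 0.19, 0.07, 0.02, 0
lx·mx by age: 0, 0.9108, 0.5069, 0.2375, 0.2513, 0.0698, 0
R0 = Σ lx·mx = 1.9763 → 1.976

1.976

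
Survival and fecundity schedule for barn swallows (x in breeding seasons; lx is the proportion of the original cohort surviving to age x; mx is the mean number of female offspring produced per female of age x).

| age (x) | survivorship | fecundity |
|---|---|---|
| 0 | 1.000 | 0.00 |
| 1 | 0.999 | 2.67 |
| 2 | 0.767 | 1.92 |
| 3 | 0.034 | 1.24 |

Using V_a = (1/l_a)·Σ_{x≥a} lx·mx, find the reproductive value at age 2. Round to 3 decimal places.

lx·mx for x ≥ 2: 1.47264, 0.04216 → sum = 1.5148
V_2 = 1.5148 / l_2 = 1.5148 / 0.767 = 1.974967… → 1.975

1.975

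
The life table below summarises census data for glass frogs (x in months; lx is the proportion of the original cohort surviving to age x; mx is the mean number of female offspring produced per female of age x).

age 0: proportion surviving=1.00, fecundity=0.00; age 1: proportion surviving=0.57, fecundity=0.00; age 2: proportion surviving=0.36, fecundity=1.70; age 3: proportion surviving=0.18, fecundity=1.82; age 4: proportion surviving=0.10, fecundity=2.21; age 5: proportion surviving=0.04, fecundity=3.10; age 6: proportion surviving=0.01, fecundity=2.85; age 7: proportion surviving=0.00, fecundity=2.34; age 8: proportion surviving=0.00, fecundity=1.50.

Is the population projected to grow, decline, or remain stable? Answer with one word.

growing

R0 = Σ lx·mx = 0 + 0 + 0.612 + 0.3276 + 0.221 + 0.124 + 0.0285 + 0 + 0 = 1.3131
R0 > 1, so the population is growing.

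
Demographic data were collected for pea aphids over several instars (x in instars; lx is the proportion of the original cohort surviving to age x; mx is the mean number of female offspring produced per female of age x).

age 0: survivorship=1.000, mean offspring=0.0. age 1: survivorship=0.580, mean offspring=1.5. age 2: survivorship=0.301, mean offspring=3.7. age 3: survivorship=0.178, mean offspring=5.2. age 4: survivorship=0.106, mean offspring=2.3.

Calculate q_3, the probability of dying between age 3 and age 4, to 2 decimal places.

q_3 = (l_3 − l_4) / l_3 = (0.178 − 0.106) / 0.178
     = 0.072 / 0.178 = 0.404494… → 0.40

0.40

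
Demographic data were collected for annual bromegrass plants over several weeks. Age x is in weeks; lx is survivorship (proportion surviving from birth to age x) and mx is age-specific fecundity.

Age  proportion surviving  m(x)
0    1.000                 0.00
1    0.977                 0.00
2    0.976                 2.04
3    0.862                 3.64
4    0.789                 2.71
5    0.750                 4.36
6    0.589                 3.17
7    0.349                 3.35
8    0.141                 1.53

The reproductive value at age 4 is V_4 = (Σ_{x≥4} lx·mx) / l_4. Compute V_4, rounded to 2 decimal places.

lx·mx for x ≥ 4: 2.13819, 3.27, 1.86713, 1.16915, 0.21573 → sum = 8.6602
V_4 = 8.6602 / l_4 = 8.6602 / 0.789 = 10.976172… → 10.98

10.98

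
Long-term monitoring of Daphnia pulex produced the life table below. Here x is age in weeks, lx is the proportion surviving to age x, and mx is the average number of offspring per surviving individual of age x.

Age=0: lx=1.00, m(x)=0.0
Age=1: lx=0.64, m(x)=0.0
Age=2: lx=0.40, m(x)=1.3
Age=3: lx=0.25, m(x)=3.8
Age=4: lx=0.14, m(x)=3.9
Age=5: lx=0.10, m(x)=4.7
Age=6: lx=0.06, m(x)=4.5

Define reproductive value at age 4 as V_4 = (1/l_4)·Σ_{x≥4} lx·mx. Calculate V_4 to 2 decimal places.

lx·mx for x ≥ 4: 0.546, 0.47, 0.27 → sum = 1.286
V_4 = 1.286 / l_4 = 1.286 / 0.14 = 9.185714… → 9.19

9.19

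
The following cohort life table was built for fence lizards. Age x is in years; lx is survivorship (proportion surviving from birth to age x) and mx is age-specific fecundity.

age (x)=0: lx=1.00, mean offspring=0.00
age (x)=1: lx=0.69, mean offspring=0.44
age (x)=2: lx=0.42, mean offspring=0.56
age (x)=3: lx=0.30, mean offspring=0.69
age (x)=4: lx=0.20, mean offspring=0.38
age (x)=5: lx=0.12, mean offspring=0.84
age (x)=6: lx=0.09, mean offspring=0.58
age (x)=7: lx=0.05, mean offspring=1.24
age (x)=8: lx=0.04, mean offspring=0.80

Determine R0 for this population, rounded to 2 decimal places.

1.07

lx·mx by age: 0, 0.3036, 0.2352, 0.207, 0.076, 0.1008, 0.0522, 0.062, 0.032
R0 = Σ lx·mx = 1.0688 → 1.07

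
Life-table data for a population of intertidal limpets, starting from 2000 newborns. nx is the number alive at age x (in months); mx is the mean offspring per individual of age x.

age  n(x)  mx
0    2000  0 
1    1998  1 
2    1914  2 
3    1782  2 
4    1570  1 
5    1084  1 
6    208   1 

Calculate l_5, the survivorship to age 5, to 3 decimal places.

l_5 = n_5/n_0 = 1084/2000 = 0.542 → 0.542

0.542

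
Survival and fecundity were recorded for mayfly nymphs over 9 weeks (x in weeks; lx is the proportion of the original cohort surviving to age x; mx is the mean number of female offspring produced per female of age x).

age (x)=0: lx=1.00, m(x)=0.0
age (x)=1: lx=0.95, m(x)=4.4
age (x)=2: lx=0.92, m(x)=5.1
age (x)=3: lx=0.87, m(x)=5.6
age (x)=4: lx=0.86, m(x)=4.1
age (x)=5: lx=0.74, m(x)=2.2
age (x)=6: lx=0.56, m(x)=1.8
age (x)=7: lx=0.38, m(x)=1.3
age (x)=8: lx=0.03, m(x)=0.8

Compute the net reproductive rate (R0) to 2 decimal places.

lx·mx by age: 0, 4.18, 4.692, 4.872, 3.526, 1.628, 1.008, 0.494, 0.024
R0 = Σ lx·mx = 20.424 → 20.42

20.42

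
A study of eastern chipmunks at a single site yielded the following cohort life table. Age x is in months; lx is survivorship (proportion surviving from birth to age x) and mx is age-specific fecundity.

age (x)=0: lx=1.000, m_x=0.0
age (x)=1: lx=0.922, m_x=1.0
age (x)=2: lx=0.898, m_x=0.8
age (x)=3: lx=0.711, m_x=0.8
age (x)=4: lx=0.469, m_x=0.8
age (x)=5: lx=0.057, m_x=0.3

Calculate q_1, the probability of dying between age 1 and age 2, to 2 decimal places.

q_1 = (l_1 − l_2) / l_1 = (0.922 − 0.898) / 0.922
     = 0.024 / 0.922 = 0.02603… → 0.03

0.03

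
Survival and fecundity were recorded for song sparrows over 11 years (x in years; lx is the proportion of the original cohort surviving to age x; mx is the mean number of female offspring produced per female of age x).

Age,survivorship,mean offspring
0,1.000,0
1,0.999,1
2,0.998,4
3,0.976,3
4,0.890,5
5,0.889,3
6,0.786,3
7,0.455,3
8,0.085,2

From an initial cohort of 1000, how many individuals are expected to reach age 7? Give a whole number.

Expected survivors = N0 · l_7 = 1000 × 0.455 = 455 → 455

455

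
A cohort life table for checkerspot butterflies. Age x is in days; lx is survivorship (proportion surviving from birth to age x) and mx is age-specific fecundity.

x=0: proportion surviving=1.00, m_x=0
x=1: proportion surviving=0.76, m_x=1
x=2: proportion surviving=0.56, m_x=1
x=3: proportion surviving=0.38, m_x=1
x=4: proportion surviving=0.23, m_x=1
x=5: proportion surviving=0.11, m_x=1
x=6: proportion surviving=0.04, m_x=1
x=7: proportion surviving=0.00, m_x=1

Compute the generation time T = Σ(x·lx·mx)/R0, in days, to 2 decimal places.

2.27

lx·mx: 0, 0.76, 0.56, 0.38, 0.23, 0.11, 0.04, 0 → R0 = 2.08
x·lx·mx: 0, 0.76, 1.12, 1.14, 0.92, 0.55, 0.24, 0 → Σ = 4.73
T = 4.73 / 2.08 = 2.274038… → 2.27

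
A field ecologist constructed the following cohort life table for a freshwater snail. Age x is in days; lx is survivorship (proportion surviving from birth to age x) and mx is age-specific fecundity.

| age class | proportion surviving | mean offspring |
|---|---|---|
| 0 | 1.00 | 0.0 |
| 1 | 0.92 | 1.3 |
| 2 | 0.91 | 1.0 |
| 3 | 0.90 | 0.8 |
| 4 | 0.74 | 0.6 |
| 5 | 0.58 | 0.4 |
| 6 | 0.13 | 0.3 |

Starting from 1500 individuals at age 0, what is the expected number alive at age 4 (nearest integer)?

1110

Expected survivors = N0 · l_4 = 1500 × 0.74 = 1110 → 1110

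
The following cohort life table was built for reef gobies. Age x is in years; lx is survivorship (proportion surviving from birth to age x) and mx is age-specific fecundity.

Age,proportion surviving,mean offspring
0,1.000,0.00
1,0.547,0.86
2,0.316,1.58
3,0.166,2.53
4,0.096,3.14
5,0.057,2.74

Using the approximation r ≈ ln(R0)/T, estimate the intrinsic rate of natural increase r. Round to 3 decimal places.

0.240

R0 = Σ lx·mx = 0 + 0.47042 + 0.49928 + 0.41998 + 0.30144 + 0.15618 = 1.8473
Σ x·lx·mx = 4.71558; T = 4.71558/1.8473 = 2.55269…
r ≈ ln(R0)/T = ln(1.8473)/2.55269… = 0.24042… → 0.240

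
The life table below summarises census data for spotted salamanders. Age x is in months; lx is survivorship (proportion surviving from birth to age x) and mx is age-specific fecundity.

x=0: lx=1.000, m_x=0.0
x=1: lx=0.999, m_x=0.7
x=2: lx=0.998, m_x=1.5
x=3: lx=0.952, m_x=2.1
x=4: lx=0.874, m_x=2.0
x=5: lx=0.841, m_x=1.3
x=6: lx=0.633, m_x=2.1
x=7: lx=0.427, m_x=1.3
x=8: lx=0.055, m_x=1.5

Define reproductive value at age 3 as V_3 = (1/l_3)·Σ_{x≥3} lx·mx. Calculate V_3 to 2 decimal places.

lx·mx for x ≥ 3: 1.9992, 1.748, 1.0933, 1.3293, 0.5551, 0.0825 → sum = 6.8074
V_3 = 6.8074 / l_3 = 6.8074 / 0.952 = 7.15063… → 7.15

7.15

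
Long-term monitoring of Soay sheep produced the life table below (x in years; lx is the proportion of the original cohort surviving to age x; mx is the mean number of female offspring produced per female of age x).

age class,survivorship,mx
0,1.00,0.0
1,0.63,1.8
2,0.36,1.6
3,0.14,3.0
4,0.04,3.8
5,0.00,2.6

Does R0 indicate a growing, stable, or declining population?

R0 = Σ lx·mx = 0 + 1.134 + 0.576 + 0.42 + 0.152 + 0 = 2.282
R0 > 1, so the population is growing.

growing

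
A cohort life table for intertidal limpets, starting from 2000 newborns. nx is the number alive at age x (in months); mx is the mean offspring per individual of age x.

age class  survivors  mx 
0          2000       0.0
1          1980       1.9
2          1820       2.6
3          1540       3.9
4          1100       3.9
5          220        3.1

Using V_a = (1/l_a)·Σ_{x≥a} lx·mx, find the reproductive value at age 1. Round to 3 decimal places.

lx = nx/n0 = nx/2000: 1, 0.99, 0.91, 0.77, 0.55, 0.11
lx·mx for x ≥ 1: 1.881, 2.366, 3.003, 2.145, 0.341 → sum = 9.736
V_1 = 9.736 / l_1 = 9.736 / 0.99 = 9.834343… → 9.834

9.834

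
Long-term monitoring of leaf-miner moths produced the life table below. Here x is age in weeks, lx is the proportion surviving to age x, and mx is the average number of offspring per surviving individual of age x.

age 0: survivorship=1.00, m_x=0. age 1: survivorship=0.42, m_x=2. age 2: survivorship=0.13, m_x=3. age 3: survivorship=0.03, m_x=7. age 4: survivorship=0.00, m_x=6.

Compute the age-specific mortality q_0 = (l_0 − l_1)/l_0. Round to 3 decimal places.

q_0 = (l_0 − l_1) / l_0 = (1 − 0.42) / 1
     = 0.58 / 1 = 0.58 → 0.580

0.580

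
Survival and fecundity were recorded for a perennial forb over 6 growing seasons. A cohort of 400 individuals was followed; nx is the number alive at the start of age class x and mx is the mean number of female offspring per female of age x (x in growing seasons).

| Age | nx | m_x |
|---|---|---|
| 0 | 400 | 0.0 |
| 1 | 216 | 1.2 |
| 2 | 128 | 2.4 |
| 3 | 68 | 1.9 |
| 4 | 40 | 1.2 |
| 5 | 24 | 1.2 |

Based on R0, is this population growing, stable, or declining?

lx = nx/n0 = nx/400: 1, 0.54, 0.32, 0.17, 0.1, 0.06
R0 = Σ lx·mx = 0 + 0.648 + 0.768 + 0.323 + 0.12 + 0.072 = 1.931
R0 > 1, so the population is growing.

growing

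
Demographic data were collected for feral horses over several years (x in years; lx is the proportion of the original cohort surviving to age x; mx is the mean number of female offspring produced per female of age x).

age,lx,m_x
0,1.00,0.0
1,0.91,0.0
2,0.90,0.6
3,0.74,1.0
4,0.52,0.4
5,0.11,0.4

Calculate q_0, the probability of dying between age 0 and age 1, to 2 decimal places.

q_0 = (l_0 − l_1) / l_0 = (1 − 0.91) / 1
     = 0.09 / 1 = 0.09 → 0.09

0.09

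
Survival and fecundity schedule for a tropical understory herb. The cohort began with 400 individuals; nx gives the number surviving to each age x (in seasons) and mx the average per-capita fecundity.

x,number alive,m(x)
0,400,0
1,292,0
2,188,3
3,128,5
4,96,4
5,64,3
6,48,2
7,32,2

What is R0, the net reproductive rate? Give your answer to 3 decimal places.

lx = nx/n0 = nx/400: 1, 0.73, 0.47, 0.32, 0.24, 0.16, 0.12, 0.08
lx·mx by age: 0, 0, 1.41, 1.6, 0.96, 0.48, 0.24, 0.16
R0 = Σ lx·mx = 4.85 → 4.850

4.850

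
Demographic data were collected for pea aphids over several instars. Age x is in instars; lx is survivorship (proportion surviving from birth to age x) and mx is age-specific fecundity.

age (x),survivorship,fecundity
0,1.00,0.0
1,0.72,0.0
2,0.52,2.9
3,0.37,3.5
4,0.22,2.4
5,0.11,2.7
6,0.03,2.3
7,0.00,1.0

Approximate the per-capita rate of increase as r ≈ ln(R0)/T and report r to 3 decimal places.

R0 = Σ lx·mx = 0 + 0 + 1.508 + 1.295 + 0.528 + 0.297 + 0.069 + 0 = 3.697
Σ x·lx·mx = 10.912; T = 10.912/3.697 = 2.95158…
r ≈ ln(R0)/T = ln(3.697)/2.95158… = 0.44299… → 0.443

0.443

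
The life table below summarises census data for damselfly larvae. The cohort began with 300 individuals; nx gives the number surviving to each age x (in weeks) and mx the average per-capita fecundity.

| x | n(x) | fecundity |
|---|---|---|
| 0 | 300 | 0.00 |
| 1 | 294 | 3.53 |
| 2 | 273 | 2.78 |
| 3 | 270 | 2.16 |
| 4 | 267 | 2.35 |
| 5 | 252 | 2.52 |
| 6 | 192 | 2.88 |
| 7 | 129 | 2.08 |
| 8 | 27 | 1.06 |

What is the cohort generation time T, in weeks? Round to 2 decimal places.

lx = nx/n0 = nx/300: 1, 0.98, 0.91, 0.9, 0.89, 0.84, 0.64, 0.43, 0.09
lx·mx: 0, 3.4594, 2.5298, 1.944, 2.0915, 2.1168, 1.8432, 0.8944, 0.0954 → R0 = 14.9745
x·lx·mx: 0, 3.4594, 5.0596, 5.832, 8.366, 10.584, 11.0592, 6.2608, 0.7632 → Σ = 51.3842
T = 51.3842 / 14.9745 = 3.431447… → 3.43

3.43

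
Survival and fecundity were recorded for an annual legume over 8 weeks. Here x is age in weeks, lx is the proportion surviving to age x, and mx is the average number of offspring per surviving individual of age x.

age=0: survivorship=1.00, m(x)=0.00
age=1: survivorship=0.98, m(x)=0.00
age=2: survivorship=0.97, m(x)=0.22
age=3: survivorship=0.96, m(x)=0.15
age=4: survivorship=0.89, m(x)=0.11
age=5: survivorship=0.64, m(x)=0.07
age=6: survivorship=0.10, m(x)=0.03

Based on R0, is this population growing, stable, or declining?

R0 = Σ lx·mx = 0 + 0 + 0.2134 + 0.144 + 0.0979 + 0.0448 + 0.003 = 0.5031
R0 < 1, so the population is declining.

declining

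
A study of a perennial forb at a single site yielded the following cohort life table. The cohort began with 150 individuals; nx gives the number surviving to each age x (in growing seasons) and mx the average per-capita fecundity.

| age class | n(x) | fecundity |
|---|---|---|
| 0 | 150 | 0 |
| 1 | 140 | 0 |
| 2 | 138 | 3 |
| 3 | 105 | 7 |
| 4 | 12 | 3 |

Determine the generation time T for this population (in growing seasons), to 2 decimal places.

lx = nx/n0 = nx/150: 1, 0.93333…, 0.92, 0.7, 0.08
lx·mx: 0, 0, 2.76, 4.9, 0.24 → R0 = 7.9…
x·lx·mx: 0, 0, 5.52, 14.7, 0.96 → Σ = 21.18…
T = 21.18… / 7.9… = 2.681013… → 2.68

2.68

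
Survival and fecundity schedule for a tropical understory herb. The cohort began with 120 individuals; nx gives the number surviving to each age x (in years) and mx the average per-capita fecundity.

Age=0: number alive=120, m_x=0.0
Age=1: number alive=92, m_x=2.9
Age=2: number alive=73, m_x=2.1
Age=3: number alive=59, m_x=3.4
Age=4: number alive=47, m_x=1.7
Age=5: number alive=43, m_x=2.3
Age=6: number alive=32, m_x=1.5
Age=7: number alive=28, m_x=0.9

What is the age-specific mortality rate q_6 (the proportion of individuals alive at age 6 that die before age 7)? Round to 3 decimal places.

lx = nx/n0 = nx/120: 1, 0.76667…, 0.60833…, 0.49167…, 0.39167…, 0.35833…, 0.26667…, 0.23333…
q_6 = (l_6 − l_7) / l_6 = (0.266667… − 0.233333…) / 0.266667…
     = 0.033333… / 0.266667… = 0.125… → 0.125

0.125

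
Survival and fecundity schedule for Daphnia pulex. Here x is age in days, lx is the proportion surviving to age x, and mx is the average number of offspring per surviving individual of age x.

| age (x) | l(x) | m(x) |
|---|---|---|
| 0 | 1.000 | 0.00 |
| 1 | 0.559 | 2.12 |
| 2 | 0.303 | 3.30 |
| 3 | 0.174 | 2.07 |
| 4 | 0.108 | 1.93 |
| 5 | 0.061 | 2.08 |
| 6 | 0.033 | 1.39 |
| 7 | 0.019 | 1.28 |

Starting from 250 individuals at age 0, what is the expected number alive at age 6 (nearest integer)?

8

Expected survivors = N0 · l_6 = 250 × 0.033 = 8.25 → 8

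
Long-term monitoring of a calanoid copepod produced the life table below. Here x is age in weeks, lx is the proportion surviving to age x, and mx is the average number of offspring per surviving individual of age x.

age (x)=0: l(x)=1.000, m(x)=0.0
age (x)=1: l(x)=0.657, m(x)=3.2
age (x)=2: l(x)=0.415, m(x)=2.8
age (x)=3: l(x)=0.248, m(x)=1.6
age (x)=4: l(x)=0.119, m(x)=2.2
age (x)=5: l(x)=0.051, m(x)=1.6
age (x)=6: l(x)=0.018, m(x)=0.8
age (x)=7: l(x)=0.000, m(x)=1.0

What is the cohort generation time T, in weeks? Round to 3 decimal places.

1.781

lx·mx: 0, 2.1024, 1.162, 0.3968, 0.2618, 0.0816, 0.0144, 0 → R0 = 4.019
x·lx·mx: 0, 2.1024, 2.324, 1.1904, 1.0472, 0.408, 0.0864, 0 → Σ = 7.1584
T = 7.1584 / 4.019 = 1.78114… → 1.781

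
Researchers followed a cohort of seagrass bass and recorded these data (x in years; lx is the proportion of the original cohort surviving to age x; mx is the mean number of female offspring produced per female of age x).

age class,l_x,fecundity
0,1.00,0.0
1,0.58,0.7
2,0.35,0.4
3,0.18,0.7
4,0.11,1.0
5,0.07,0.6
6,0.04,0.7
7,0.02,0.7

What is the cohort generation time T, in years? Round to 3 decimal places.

2.286

lx·mx: 0, 0.406, 0.14, 0.126, 0.11, 0.042, 0.028, 0.014 → R0 = 0.866
x·lx·mx: 0, 0.406, 0.28, 0.378, 0.44, 0.21, 0.168, 0.098 → Σ = 1.98
T = 1.98 / 0.866 = 2.286374… → 2.286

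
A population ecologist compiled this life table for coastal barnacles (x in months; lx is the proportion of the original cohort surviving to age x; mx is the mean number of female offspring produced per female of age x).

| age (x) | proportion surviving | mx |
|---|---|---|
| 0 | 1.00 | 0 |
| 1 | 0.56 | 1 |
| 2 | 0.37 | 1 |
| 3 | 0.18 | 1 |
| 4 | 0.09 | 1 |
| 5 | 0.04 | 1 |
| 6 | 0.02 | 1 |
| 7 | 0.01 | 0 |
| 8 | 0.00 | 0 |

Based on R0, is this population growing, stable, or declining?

R0 = Σ lx·mx = 0 + 0.56 + 0.37 + 0.18 + 0.09 + 0.04 + 0.02 + 0 + 0 = 1.26
R0 > 1, so the population is growing.

growing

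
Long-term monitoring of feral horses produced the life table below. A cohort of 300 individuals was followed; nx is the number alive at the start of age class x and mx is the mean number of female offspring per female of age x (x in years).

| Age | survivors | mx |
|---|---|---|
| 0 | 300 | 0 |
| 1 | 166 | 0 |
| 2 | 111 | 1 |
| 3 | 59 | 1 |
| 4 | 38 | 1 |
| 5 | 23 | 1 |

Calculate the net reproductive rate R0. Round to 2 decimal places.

lx = nx/n0 = nx/300: 1, 0.55333…, 0.37, 0.19667…, 0.12667…, 0.07667…
lx·mx by age: 0, 0, 0.37, 0.196667…, 0.126667…, 0.076667…
R0 = Σ lx·mx = 0.77… → 0.77

0.77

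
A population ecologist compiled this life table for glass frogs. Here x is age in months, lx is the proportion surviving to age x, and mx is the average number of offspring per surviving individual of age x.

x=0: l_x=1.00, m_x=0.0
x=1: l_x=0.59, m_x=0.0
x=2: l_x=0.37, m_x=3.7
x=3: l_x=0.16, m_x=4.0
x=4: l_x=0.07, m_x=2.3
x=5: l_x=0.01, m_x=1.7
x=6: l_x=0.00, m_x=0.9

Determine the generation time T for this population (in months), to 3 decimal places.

2.463

lx·mx: 0, 0, 1.369, 0.64, 0.161, 0.017, 0 → R0 = 2.187
x·lx·mx: 0, 0, 2.738, 1.92, 0.644, 0.085, 0 → Σ = 5.387
T = 5.387 / 2.187 = 2.463192… → 2.463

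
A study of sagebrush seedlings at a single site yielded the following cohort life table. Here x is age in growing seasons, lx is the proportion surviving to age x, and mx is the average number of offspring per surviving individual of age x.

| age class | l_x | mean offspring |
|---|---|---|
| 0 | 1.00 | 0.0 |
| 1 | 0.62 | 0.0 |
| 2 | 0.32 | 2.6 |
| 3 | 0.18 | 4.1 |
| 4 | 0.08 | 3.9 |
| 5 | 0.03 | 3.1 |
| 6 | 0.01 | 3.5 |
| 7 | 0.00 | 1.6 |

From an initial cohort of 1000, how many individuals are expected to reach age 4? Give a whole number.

80

Expected survivors = N0 · l_4 = 1000 × 0.08 = 80 → 80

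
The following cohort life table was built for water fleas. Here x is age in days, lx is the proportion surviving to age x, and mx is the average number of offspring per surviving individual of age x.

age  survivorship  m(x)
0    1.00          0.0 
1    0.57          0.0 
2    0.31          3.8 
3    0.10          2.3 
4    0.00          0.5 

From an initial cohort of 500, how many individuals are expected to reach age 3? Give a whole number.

50

Expected survivors = N0 · l_3 = 500 × 0.10 = 50 → 50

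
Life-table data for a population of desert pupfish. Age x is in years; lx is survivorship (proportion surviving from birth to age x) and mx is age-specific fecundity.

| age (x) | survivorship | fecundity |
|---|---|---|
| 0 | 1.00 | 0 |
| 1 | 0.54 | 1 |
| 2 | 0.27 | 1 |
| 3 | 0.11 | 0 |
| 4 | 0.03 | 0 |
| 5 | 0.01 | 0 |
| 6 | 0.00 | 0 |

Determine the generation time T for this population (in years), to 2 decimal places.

1.33

lx·mx: 0, 0.54, 0.27, 0, 0, 0, 0 → R0 = 0.81
x·lx·mx: 0, 0.54, 0.54, 0, 0, 0, 0 → Σ = 1.08
T = 1.08 / 0.81 = 1.333333… → 1.33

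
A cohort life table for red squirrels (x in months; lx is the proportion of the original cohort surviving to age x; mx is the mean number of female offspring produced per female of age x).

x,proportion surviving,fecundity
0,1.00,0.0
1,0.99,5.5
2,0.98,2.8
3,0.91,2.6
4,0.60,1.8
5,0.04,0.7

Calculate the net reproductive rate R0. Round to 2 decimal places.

lx·mx by age: 0, 5.445, 2.744, 2.366, 1.08, 0.028
R0 = Σ lx·mx = 11.663 → 11.66

11.66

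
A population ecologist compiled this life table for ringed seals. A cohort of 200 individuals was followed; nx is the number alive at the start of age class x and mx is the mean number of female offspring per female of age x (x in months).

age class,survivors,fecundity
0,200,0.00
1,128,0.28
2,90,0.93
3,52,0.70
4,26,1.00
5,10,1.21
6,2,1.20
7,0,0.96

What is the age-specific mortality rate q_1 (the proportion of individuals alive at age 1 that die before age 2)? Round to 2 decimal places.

lx = nx/n0 = nx/200: 1, 0.64, 0.45, 0.26, 0.13, 0.05, 0.01, 0
q_1 = (l_1 − l_2) / l_1 = (0.64 − 0.45) / 0.64
     = 0.19 / 0.64 = 0.296875 → 0.30

0.30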